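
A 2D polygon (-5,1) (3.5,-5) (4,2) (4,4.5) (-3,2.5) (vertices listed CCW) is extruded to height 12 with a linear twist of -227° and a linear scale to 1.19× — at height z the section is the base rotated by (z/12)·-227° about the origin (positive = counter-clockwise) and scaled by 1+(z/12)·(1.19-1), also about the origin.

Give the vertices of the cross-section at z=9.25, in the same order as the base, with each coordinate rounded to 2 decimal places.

Cross-section at z=9.25: (5.81,-0.64) (-4.50,5.36) (-4.37,-2.69) (-4.12,-5.54) (3.68,-2.55)

t = z/height = 9.25/12 = 0.770833
s = 1 + (scale-1)·z/height = 1 + (1.19-1)·9.25/12 = 1.146458
θ = twist·z/height = -227°·9.25/12 = -174.9792° = -3.053963 rad
cos θ = -0.996163, sin θ = -0.087518 (intermediates below are computed at full precision and shown rounded to 5 d.p.)
v1: (-5,1) → rotate → (5.06833,-0.55857) → ×s → (5.81063,-0.64038) → (5.81,-0.64)
v2: (3.5,-5) → rotate → (-3.92416,4.67450) → ×s → (-4.49889,5.35912) → (-4.50,5.36)
v3: (4,2) → rotate → (-3.80962,-2.34240) → ×s → (-4.36757,-2.68546) → (-4.37,-2.69)
v4: (4,4.5) → rotate → (-3.59082,-4.83281) → ×s → (-4.11673,-5.54061) → (-4.12,-5.54)
v5: (-3,2.5) → rotate → (3.20728,-2.22785) → ×s → (3.67702,-2.55414) → (3.68,-2.55)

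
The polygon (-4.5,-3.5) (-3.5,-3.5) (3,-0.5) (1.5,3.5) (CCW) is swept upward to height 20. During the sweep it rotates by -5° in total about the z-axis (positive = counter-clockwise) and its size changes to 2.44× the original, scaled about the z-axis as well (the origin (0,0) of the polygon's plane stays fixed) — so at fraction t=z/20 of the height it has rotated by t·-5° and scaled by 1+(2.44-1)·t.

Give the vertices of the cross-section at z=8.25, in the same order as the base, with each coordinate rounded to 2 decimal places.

t = z/height = 8.25/20 = 0.4125
s = 1 + (scale-1)·z/height = 1 + (2.44-1)·8.25/20 = 1.594000
θ = twist·z/height = -5°·8.25/20 = -2.0625° = -0.035997 rad
cos θ = 0.999352, sin θ = -0.035990 (intermediates below are computed at full precision and shown rounded to 5 d.p.)
v1: (-4.5,-3.5) → rotate → (-4.62305,-3.33578) → ×s → (-7.36914,-5.31723) → (-7.37,-5.32)
v2: (-3.5,-3.5) → rotate → (-3.62370,-3.37177) → ×s → (-5.77617,-5.37460) → (-5.78,-5.37)
v3: (3,-0.5) → rotate → (2.98006,-0.60765) → ×s → (4.75022,-0.96859) → (4.75,-0.97)
v4: (1.5,3.5) → rotate → (1.62499,3.44375) → ×s → (2.59024,5.48933) → (2.59,5.49)

Cross-section at z=8.25: (-7.37,-5.32) (-5.78,-5.37) (4.75,-0.97) (2.59,5.49)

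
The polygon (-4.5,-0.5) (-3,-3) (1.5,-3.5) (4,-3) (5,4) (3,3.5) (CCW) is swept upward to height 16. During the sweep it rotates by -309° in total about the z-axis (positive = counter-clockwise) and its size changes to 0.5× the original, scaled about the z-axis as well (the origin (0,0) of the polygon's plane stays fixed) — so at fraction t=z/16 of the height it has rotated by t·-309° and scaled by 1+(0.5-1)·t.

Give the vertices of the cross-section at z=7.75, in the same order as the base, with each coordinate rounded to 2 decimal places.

Cross-section at z=7.75: (2.75,2.05) (0.81,3.11) (-2.32,1.72) (-3.76,0.43) (-1.74,-4.53) (-0.62,-3.44)

t = z/height = 7.75/16 = 0.484375
s = 1 + (scale-1)·z/height = 1 + (0.5-1)·7.75/16 = 0.757813
θ = twist·z/height = -309°·7.75/16 = -149.6719° = -2.612267 rad
cos θ = -0.863148, sin θ = -0.504951 (intermediates below are computed at full precision and shown rounded to 5 d.p.)
v1: (-4.5,-0.5) → rotate → (3.63169,2.70386) → ×s → (2.75214,2.04902) → (2.75,2.05)
v2: (-3,-3) → rotate → (1.07459,4.10430) → ×s → (0.81434,3.11029) → (0.81,3.11)
v3: (1.5,-3.5) → rotate → (-3.06205,2.26359) → ×s → (-2.32046,1.71538) → (-2.32,1.72)
v4: (4,-3) → rotate → (-4.96745,0.56964) → ×s → (-3.76439,0.43168) → (-3.76,0.43)
v5: (5,4) → rotate → (-2.29593,-5.97735) → ×s → (-1.73989,-4.52971) → (-1.74,-4.53)
v6: (3,3.5) → rotate → (-0.82211,-4.53587) → ×s → (-0.62301,-3.43734) → (-0.62,-3.44)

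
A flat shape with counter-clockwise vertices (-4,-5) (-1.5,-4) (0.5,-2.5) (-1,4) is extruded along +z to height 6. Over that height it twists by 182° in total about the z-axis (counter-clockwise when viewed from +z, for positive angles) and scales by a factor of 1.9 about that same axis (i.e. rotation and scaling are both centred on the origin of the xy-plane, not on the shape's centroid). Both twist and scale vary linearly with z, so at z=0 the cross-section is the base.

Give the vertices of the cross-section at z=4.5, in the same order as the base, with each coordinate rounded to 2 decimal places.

Cross-section at z=4.5: (10.62,1.46) (6.43,3.13) (2.27,3.61) (-3.40,-6.01)

t = z/height = 4.5/6 = 0.75
s = 1 + (scale-1)·z/height = 1 + (1.9-1)·4.5/6 = 1.675000
θ = twist·z/height = 182°·4.5/6 = 136.5000° = 2.382374 rad
cos θ = -0.725374, sin θ = 0.688355 (intermediates below are computed at full precision and shown rounded to 5 d.p.)
v1: (-4,-5) → rotate → (6.34327,0.87345) → ×s → (10.62498,1.46303) → (10.62,1.46)
v2: (-1.5,-4) → rotate → (3.84148,1.86897) → ×s → (6.43448,3.13052) → (6.43,3.13)
v3: (0.5,-2.5) → rotate → (1.35820,2.15761) → ×s → (2.27498,3.61400) → (2.27,3.61)
v4: (-1,4) → rotate → (-2.02804,-3.58985) → ×s → (-3.39697,-6.01300) → (-3.40,-6.01)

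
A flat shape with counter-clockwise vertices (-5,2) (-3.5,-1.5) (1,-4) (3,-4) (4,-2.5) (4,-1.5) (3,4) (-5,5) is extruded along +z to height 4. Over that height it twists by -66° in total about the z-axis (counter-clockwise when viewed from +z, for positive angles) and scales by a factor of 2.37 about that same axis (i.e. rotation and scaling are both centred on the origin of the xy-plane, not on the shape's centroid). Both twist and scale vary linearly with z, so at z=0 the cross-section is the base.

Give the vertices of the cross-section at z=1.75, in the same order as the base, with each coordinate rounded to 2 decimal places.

Cross-section at z=1.75: (-5.46,6.66) (-6.06,0.60) (-1.69,-6.37) (1.11,-7.92) (3.67,-6.59) (4.44,-5.19) (7.29,3.29) (-3.14,10.86)

t = z/height = 1.75/4 = 0.4375
s = 1 + (scale-1)·z/height = 1 + (2.37-1)·1.75/4 = 1.599375
θ = twist·z/height = -66°·1.75/4 = -28.8750° = -0.503964 rad
cos θ = 0.875675, sin θ = -0.482900 (intermediates below are computed at full precision and shown rounded to 5 d.p.)
v1: (-5,2) → rotate → (-3.41258,4.16585) → ×s → (-5.45799,6.66276) → (-5.46,6.66)
v2: (-3.5,-1.5) → rotate → (-3.78921,0.37664) → ×s → (-6.06037,0.60239) → (-6.06,0.60)
v3: (1,-4) → rotate → (-1.05593,-3.98560) → ×s → (-1.68882,-6.37447) → (-1.69,-6.37)
v4: (3,-4) → rotate → (0.69542,-4.95140) → ×s → (1.11224,-7.91915) → (1.11,-7.92)
v5: (4,-2.5) → rotate → (2.29545,-4.12079) → ×s → (3.67129,-6.59069) → (3.67,-6.59)
v6: (4,-1.5) → rotate → (2.77835,-3.24511) → ×s → (4.44362,-5.19015) → (4.44,-5.19)
v7: (3,4) → rotate → (4.55863,2.05400) → ×s → (7.29095,3.28512) → (7.29,3.29)
v8: (-5,5) → rotate → (-1.96387,6.79288) → ×s → (-3.14097,10.86436) → (-3.14,10.86)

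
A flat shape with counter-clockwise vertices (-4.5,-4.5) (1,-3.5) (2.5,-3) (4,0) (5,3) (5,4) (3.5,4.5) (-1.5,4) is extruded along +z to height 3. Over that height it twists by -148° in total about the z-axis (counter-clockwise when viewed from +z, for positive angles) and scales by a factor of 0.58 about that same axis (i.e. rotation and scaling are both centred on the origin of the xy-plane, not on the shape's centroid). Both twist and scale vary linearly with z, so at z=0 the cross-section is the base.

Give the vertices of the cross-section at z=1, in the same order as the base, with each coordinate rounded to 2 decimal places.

Cross-section at z=1: (-5.46,0.41) (-1.72,-2.61) (-0.56,-3.31) (2.24,-2.61) (4.76,-1.58) (5.41,-1.02) (4.90,0.24) (1.77,3.22)

t = z/height = 1/3 = 0.333333
s = 1 + (scale-1)·z/height = 1 + (0.58-1)·1/3 = 0.860000
θ = twist·z/height = -148°·1/3 = -49.3333° = -0.861029 rad
cos θ = 0.651657, sin θ = -0.758514 (intermediates below are computed at full precision and shown rounded to 5 d.p.)
v1: (-4.5,-4.5) → rotate → (-6.34577,0.48085) → ×s → (-5.45736,0.41353) → (-5.46,0.41)
v2: (1,-3.5) → rotate → (-2.00314,-3.03931) → ×s → (-1.72270,-2.61381) → (-1.72,-2.61)
v3: (2.5,-3) → rotate → (-0.64640,-3.85126) → ×s → (-0.55590,-3.31208) → (-0.56,-3.31)
v4: (4,0) → rotate → (2.60663,-3.03405) → ×s → (2.24170,-2.60929) → (2.24,-2.61)
v5: (5,3) → rotate → (5.53383,-1.83760) → ×s → (4.75909,-1.58033) → (4.76,-1.58)
v6: (5,4) → rotate → (6.29234,-1.18594) → ×s → (5.41141,-1.01991) → (5.41,-1.02)
v7: (3.5,4.5) → rotate → (5.69411,0.27766) → ×s → (4.89694,0.23879) → (4.90,0.24)
v8: (-1.5,4) → rotate → (2.05657,3.74440) → ×s → (1.76865,3.22018) → (1.77,3.22)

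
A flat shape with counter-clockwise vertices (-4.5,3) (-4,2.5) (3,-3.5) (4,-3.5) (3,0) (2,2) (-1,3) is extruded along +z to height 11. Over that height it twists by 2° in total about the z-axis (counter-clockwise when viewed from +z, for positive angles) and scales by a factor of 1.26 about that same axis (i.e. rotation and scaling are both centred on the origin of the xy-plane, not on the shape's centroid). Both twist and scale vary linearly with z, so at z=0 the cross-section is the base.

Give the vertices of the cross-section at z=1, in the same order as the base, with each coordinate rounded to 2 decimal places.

Cross-section at z=1: (-4.62,3.06) (-4.10,2.55) (3.08,-3.57) (4.11,-3.57) (3.07,0.01) (2.04,2.05) (-1.03,3.07)

t = z/height = 1/11 = 0.0909091
s = 1 + (scale-1)·z/height = 1 + (1.26-1)·1/11 = 1.023636
θ = twist·z/height = 2°·1/11 = 0.1818° = 0.003173 rad
cos θ = 0.999995, sin θ = 0.003173 (intermediates below are computed at full precision and shown rounded to 5 d.p.)
v1: (-4.5,3) → rotate → (-4.50950,2.98570) → ×s → (-4.61609,3.05628) → (-4.62,3.06)
v2: (-4,2.5) → rotate → (-4.00791,2.48729) → ×s → (-4.10265,2.54608) → (-4.10,2.55)
v3: (3,-3.5) → rotate → (3.01109,-3.49046) → ×s → (3.08226,-3.57296) → (3.08,-3.57)
v4: (4,-3.5) → rotate → (4.01109,-3.48729) → ×s → (4.10589,-3.56972) → (4.11,-3.57)
v5: (3,0) → rotate → (2.99998,0.00952) → ×s → (3.07089,0.00974) → (3.07,0.01)
v6: (2,2) → rotate → (1.99364,2.00634) → ×s → (2.04077,2.05376) → (2.04,2.05)
v7: (-1,3) → rotate → (-1.00951,2.99681) → ×s → (-1.03338,3.06765) → (-1.03,3.07)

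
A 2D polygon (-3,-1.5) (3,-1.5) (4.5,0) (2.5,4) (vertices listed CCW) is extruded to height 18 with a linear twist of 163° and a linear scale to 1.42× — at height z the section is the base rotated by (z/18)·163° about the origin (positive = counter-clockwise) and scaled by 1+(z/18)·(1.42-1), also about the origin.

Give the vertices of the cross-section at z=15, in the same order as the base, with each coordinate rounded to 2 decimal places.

Cross-section at z=15: (4.32,-1.37) (-1.49,4.27) (-4.36,4.23) (-6.18,-1.52)

t = z/height = 15/18 = 0.833333
s = 1 + (scale-1)·z/height = 1 + (1.42-1)·15/18 = 1.350000
θ = twist·z/height = 163°·15/18 = 135.8333° = 2.370739 rad
cos θ = -0.717316, sin θ = 0.696748 (intermediates below are computed at full precision and shown rounded to 5 d.p.)
v1: (-3,-1.5) → rotate → (3.19707,-1.01427) → ×s → (4.31604,-1.36926) → (4.32,-1.37)
v2: (3,-1.5) → rotate → (-1.10683,3.16622) → ×s → (-1.49422,4.27439) → (-1.49,4.27)
v3: (4.5,0) → rotate → (-3.22792,3.13537) → ×s → (-4.35770,4.23274) → (-4.36,4.23)
v4: (2.5,4) → rotate → (-4.58028,-1.12739) → ×s → (-6.18338,-1.52198) → (-6.18,-1.52)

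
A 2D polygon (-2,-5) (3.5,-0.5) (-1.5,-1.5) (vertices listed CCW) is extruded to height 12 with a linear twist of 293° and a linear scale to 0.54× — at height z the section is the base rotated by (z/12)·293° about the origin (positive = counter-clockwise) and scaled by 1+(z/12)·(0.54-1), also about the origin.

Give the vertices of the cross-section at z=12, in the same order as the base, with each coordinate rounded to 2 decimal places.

Cross-section at z=12: (-2.91,-0.06) (0.49,-1.85) (-1.06,0.43)

t = z/height = 12/12 = 1
s = 1 + (scale-1)·z/height = 1 + (0.54-1)·12/12 = 0.540000
θ = twist·z/height = 293°·12/12 = 293.0000° = 5.113815 rad
cos θ = 0.390731, sin θ = -0.920505 (intermediates below are computed at full precision and shown rounded to 5 d.p.)
v1: (-2,-5) → rotate → (-5.38399,-0.11265) → ×s → (-2.90735,-0.06083) → (-2.91,-0.06)
v2: (3.5,-0.5) → rotate → (0.90731,-3.41713) → ×s → (0.48995,-1.84525) → (0.49,-1.85)
v3: (-1.5,-1.5) → rotate → (-1.96685,0.79466) → ×s → (-1.06210,0.42912) → (-1.06,0.43)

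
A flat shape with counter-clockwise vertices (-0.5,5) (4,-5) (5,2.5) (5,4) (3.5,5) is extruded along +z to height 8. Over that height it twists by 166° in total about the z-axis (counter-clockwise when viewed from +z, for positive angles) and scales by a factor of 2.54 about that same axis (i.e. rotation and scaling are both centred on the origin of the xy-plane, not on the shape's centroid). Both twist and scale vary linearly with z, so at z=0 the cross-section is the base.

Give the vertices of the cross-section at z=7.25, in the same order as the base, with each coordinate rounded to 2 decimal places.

t = z/height = 7.25/8 = 0.90625
s = 1 + (scale-1)·z/height = 1 + (2.54-1)·7.25/8 = 2.395625
θ = twist·z/height = 166°·7.25/8 = 150.4375° = 2.625630 rad
cos θ = -0.869818, sin θ = 0.493373 (intermediates below are computed at full precision and shown rounded to 5 d.p.)
v1: (-0.5,5) → rotate → (-2.03195,-4.59578) → ×s → (-4.86780,-11.00976) → (-4.87,-11.01)
v2: (4,-5) → rotate → (-1.01241,6.32258) → ×s → (-2.42535,15.14653) → (-2.43,15.15)
v3: (5,2.5) → rotate → (-5.58252,0.29232) → ×s → (-13.37363,0.70029) → (-13.37,0.70)
v4: (5,4) → rotate → (-6.32258,-1.01241) → ×s → (-15.14653,-2.42535) → (-15.15,-2.43)
v5: (3.5,5) → rotate → (-5.51123,-2.62229) → ×s → (-13.20283,-6.28201) → (-13.20,-6.28)

Cross-section at z=7.25: (-4.87,-11.01) (-2.43,15.15) (-13.37,0.70) (-15.15,-2.43) (-13.20,-6.28)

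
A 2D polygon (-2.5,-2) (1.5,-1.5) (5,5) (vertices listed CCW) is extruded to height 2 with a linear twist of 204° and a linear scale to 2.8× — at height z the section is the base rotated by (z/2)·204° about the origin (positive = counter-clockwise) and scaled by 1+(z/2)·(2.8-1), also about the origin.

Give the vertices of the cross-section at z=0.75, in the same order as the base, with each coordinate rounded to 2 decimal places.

Cross-section at z=0.75: (2.28,-4.85) (3.03,1.86) (-6.19,10.10)

t = z/height = 0.75/2 = 0.375
s = 1 + (scale-1)·z/height = 1 + (2.8-1)·0.75/2 = 1.675000
θ = twist·z/height = 204°·0.75/2 = 76.5000° = 1.335177 rad
cos θ = 0.233445, sin θ = 0.972370 (intermediates below are computed at full precision and shown rounded to 5 d.p.)
v1: (-2.5,-2) → rotate → (1.36113,-2.89782) → ×s → (2.27989,-4.85384) → (2.28,-4.85)
v2: (1.5,-1.5) → rotate → (1.80872,1.10839) → ×s → (3.02961,1.85655) → (3.03,1.86)
v3: (5,5) → rotate → (-3.69462,6.02908) → ×s → (-6.18849,10.09870) → (-6.19,10.10)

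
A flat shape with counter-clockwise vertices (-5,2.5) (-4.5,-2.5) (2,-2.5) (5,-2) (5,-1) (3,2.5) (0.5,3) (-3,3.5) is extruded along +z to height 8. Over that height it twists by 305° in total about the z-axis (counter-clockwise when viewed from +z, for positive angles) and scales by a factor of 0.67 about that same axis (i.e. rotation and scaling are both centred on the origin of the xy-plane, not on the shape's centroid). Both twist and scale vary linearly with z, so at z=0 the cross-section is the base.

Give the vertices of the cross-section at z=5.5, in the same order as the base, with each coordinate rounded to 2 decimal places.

t = z/height = 5.5/8 = 0.6875
s = 1 + (scale-1)·z/height = 1 + (0.67-1)·5.5/8 = 0.773125
θ = twist·z/height = 305°·5.5/8 = 209.6875° = 3.659737 rad
cos θ = -0.868740, sin θ = -0.495269 (intermediates below are computed at full precision and shown rounded to 5 d.p.)
v1: (-5,2.5) → rotate → (5.58187,0.30450) → ×s → (4.31548,0.23541) → (4.32,0.24)
v2: (-4.5,-2.5) → rotate → (2.67116,4.40056) → ×s → (2.06514,3.40218) → (2.07,3.40)
v3: (2,-2.5) → rotate → (-2.97565,1.18131) → ×s → (-2.30055,0.91330) → (-2.30,0.91)
v4: (5,-2) → rotate → (-5.33424,-0.73887) → ×s → (-4.12403,-0.57124) → (-4.12,-0.57)
v5: (5,-1) → rotate → (-4.83897,-1.60761) → ×s → (-3.74113,-1.24288) → (-3.74,-1.24)
v6: (3,2.5) → rotate → (-1.36805,-3.65766) → ×s → (-1.05767,-2.82783) → (-1.06,-2.83)
v7: (0.5,3) → rotate → (1.05144,-2.85385) → ×s → (0.81289,-2.20639) → (0.81,-2.21)
v8: (-3,3.5) → rotate → (4.33966,-1.55478) → ×s → (3.35510,-1.20204) → (3.36,-1.20)

Cross-section at z=5.5: (4.32,0.24) (2.07,3.40) (-2.30,0.91) (-4.12,-0.57) (-3.74,-1.24) (-1.06,-2.83) (0.81,-2.21) (3.36,-1.20)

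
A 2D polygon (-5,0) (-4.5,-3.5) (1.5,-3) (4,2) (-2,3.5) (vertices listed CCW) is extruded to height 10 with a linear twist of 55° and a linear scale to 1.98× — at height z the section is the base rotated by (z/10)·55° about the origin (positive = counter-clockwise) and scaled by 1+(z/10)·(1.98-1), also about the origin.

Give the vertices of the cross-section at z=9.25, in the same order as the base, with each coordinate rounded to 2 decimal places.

t = z/height = 9.25/10 = 0.925
s = 1 + (scale-1)·z/height = 1 + (1.98-1)·9.25/10 = 1.906500
θ = twist·z/height = 55°·9.25/10 = 50.8750° = 0.887936 rad
cos θ = 0.631014, sin θ = 0.775771 (intermediates below are computed at full precision and shown rounded to 5 d.p.)
v1: (-5,0) → rotate → (-3.15507,-3.87886) → ×s → (-6.01514,-7.39504) → (-6.02,-7.40)
v2: (-4.5,-3.5) → rotate → (-0.12437,-5.69952) → ×s → (-0.23710,-10.86614) → (-0.24,-10.87)
v3: (1.5,-3) → rotate → (3.27383,-0.72939) → ×s → (6.24157,-1.39058) → (6.24,-1.39)
v4: (4,2) → rotate → (0.97252,4.36511) → ×s → (1.85410,8.32209) → (1.85,8.32)
v5: (-2,3.5) → rotate → (-3.97723,0.65701) → ×s → (-7.58258,1.25259) → (-7.58,1.25)

Cross-section at z=9.25: (-6.02,-7.40) (-0.24,-10.87) (6.24,-1.39) (1.85,8.32) (-7.58,1.25)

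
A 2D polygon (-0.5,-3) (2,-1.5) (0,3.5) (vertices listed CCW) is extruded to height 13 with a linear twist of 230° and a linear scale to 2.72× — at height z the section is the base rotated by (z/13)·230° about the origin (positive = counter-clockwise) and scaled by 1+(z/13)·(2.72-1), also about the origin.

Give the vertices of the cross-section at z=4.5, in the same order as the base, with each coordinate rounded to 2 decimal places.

Cross-section at z=4.5: (4.56,-1.65) (2.93,2.71) (-5.49,1.01)

t = z/height = 4.5/13 = 0.346154
s = 1 + (scale-1)·z/height = 1 + (2.72-1)·4.5/13 = 1.595385
θ = twist·z/height = 230°·4.5/13 = 79.6154° = 1.389551 rad
cos θ = 0.180255, sin θ = 0.983620 (intermediates below are computed at full precision and shown rounded to 5 d.p.)
v1: (-0.5,-3) → rotate → (2.86073,-1.03258) → ×s → (4.56397,-1.64735) → (4.56,-1.65)
v2: (2,-1.5) → rotate → (1.83594,1.69686) → ×s → (2.92903,2.70714) → (2.93,2.71)
v3: (0,3.5) → rotate → (-3.44267,0.63089) → ×s → (-5.49238,1.00652) → (-5.49,1.01)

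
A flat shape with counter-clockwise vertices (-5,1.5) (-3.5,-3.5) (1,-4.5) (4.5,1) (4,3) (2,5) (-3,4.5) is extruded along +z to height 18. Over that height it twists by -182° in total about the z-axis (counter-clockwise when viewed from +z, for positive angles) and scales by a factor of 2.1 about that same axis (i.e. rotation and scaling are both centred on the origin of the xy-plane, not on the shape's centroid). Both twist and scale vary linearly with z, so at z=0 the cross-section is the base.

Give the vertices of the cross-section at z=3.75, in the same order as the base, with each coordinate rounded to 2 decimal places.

t = z/height = 3.75/18 = 0.208333
s = 1 + (scale-1)·z/height = 1 + (2.1-1)·3.75/18 = 1.229167
θ = twist·z/height = -182°·3.75/18 = -37.9167° = -0.661771 rad
cos θ = 0.788905, sin θ = -0.614515 (intermediates below are computed at full precision and shown rounded to 5 d.p.)
v1: (-5,1.5) → rotate → (-3.02275,4.25593) → ×s → (-3.71547,5.23125) → (-3.72,5.23)
v2: (-3.5,-3.5) → rotate → (-4.91197,-0.61037) → ×s → (-6.03763,-0.75024) → (-6.04,-0.75)
v3: (1,-4.5) → rotate → (-1.97641,-4.16459) → ×s → (-2.42934,-5.11897) → (-2.43,-5.12)
v4: (4.5,1) → rotate → (4.16459,-1.97641) → ×s → (5.11897,-2.42934) → (5.12,-2.43)
v5: (4,3) → rotate → (4.99917,-0.09134) → ×s → (6.14481,-0.11228) → (6.14,-0.11)
v6: (2,5) → rotate → (4.65038,2.71550) → ×s → (5.71610,3.33780) → (5.72,3.34)
v7: (-3,4.5) → rotate → (0.39860,5.39362) → ×s → (0.48995,6.62966) → (0.49,6.63)

Cross-section at z=3.75: (-3.72,5.23) (-6.04,-0.75) (-2.43,-5.12) (5.12,-2.43) (6.14,-0.11) (5.72,3.34) (0.49,6.63)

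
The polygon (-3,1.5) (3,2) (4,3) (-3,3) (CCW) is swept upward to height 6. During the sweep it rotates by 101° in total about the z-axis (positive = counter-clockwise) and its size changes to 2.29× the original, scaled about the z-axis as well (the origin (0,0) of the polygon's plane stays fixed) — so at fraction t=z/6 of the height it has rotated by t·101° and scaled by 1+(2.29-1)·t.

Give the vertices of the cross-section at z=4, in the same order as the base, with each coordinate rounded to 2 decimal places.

t = z/height = 4/6 = 0.666667
s = 1 + (scale-1)·z/height = 1 + (2.29-1)·4/6 = 1.860000
θ = twist·z/height = 101°·4/6 = 67.3333° = 1.175188 rad
cos θ = 0.385369, sin θ = 0.922762 (intermediates below are computed at full precision and shown rounded to 5 d.p.)
v1: (-3,1.5) → rotate → (-2.54025,-2.19023) → ×s → (-4.72487,-4.07383) → (-4.72,-4.07)
v2: (3,2) → rotate → (-0.68942,3.53903) → ×s → (-1.28232,6.58259) → (-1.28,6.58)
v3: (4,3) → rotate → (-1.22681,4.84716) → ×s → (-2.28187,9.01571) → (-2.28,9.02)
v4: (-3,3) → rotate → (-3.92440,-1.61218) → ×s → (-7.29937,-2.99865) → (-7.30,-3.00)

Cross-section at z=4: (-4.72,-4.07) (-1.28,6.58) (-2.28,9.02) (-7.30,-3.00)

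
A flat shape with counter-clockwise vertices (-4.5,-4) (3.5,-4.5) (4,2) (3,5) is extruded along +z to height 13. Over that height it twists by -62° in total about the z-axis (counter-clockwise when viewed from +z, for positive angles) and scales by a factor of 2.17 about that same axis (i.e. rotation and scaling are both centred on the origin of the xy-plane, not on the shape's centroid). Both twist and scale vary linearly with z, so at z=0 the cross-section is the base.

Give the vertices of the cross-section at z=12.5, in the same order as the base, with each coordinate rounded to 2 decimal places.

t = z/height = 12.5/13 = 0.961538
s = 1 + (scale-1)·z/height = 1 + (2.17-1)·12.5/13 = 2.125000
θ = twist·z/height = -62°·12.5/13 = -59.6154° = -1.040485 rad
cos θ = 0.505802, sin θ = -0.862650 (intermediates below are computed at full precision and shown rounded to 5 d.p.)
v1: (-4.5,-4) → rotate → (-5.72671,1.85871) → ×s → (-12.16925,3.94977) → (-12.17,3.95)
v2: (3.5,-4.5) → rotate → (-2.11162,-5.29538) → ×s → (-4.48718,-11.25269) → (-4.49,-11.25)
v3: (4,2) → rotate → (3.74851,-2.43899) → ×s → (7.96558,-5.18286) → (7.97,-5.18)
v4: (3,5) → rotate → (5.83065,-0.05894) → ×s → (12.39014,-0.12524) → (12.39,-0.13)

Cross-section at z=12.5: (-12.17,3.95) (-4.49,-11.25) (7.97,-5.18) (12.39,-0.13)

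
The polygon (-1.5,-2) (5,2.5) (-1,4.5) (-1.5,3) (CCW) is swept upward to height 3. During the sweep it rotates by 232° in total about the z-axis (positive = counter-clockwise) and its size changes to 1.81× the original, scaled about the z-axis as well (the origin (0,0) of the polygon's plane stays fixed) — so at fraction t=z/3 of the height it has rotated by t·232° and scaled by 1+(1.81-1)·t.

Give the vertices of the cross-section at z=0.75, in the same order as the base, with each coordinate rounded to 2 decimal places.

t = z/height = 0.75/3 = 0.25
s = 1 + (scale-1)·z/height = 1 + (1.81-1)·0.75/3 = 1.202500
θ = twist·z/height = 232°·0.75/3 = 58.0000° = 1.012291 rad
cos θ = 0.529919, sin θ = 0.848048 (intermediates below are computed at full precision and shown rounded to 5 d.p.)
v1: (-1.5,-2) → rotate → (0.90122,-2.33191) → ×s → (1.08371,-2.80412) → (1.08,-2.80)
v2: (5,2.5) → rotate → (0.52948,5.56504) → ×s → (0.63669,6.69196) → (0.64,6.69)
v3: (-1,4.5) → rotate → (-4.34614,1.53659) → ×s → (-5.22623,1.84775) → (-5.23,1.85)
v4: (-1.5,3) → rotate → (-3.33902,0.31769) → ×s → (-4.01518,0.38202) → (-4.02,0.38)

Cross-section at z=0.75: (1.08,-2.80) (0.64,6.69) (-5.23,1.85) (-4.02,0.38)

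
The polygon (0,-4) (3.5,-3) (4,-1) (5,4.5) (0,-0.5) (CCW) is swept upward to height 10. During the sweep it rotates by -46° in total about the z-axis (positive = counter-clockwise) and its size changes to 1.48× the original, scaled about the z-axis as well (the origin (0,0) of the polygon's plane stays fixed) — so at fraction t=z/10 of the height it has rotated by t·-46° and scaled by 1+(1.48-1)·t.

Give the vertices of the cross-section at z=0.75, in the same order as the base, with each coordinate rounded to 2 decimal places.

t = z/height = 0.75/10 = 0.075
s = 1 + (scale-1)·z/height = 1 + (1.48-1)·0.75/10 = 1.036000
θ = twist·z/height = -46°·0.75/10 = -3.4500° = -0.060214 rad
cos θ = 0.998188, sin θ = -0.060177 (intermediates below are computed at full precision and shown rounded to 5 d.p.)
v1: (0,-4) → rotate → (-0.24071,-3.99275) → ×s → (-0.24938,-4.13649) → (-0.25,-4.14)
v2: (3.5,-3) → rotate → (3.31312,-3.20518) → ×s → (3.43240,-3.32057) → (3.43,-3.32)
v3: (4,-1) → rotate → (3.93257,-1.23890) → ×s → (4.07415,-1.28350) → (4.07,-1.28)
v4: (5,4.5) → rotate → (5.26174,4.19096) → ×s → (5.45116,4.34183) → (5.45,4.34)
v5: (0,-0.5) → rotate → (-0.03009,-0.49909) → ×s → (-0.03117,-0.51706) → (-0.03,-0.52)

Cross-section at z=0.75: (-0.25,-4.14) (3.43,-3.32) (4.07,-1.28) (5.45,4.34) (-0.03,-0.52)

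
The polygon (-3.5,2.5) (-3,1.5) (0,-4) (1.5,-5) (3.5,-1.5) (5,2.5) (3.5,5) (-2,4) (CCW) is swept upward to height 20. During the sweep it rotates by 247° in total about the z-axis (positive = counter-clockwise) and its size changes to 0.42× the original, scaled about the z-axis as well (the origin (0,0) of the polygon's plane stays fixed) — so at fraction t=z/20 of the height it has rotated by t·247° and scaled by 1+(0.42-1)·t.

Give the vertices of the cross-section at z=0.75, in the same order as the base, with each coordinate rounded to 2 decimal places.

t = z/height = 0.75/20 = 0.0375
s = 1 + (scale-1)·z/height = 1 + (0.42-1)·0.75/20 = 0.978250
θ = twist·z/height = 247°·0.75/20 = 9.2625° = 0.161661 rad
cos θ = 0.986961, sin θ = 0.160958 (intermediates below are computed at full precision and shown rounded to 5 d.p.)
v1: (-3.5,2.5) → rotate → (-3.85676,1.90405) → ×s → (-3.77287,1.86264) → (-3.77,1.86)
v2: (-3,1.5) → rotate → (-3.20232,0.99757) → ×s → (-3.13267,0.97587) → (-3.13,0.98)
v3: (0,-4) → rotate → (0.64383,-3.94785) → ×s → (0.62983,-3.86198) → (0.63,-3.86)
v4: (1.5,-5) → rotate → (2.28523,-4.69337) → ×s → (2.23553,-4.59129) → (2.24,-4.59)
v5: (3.5,-1.5) → rotate → (3.69580,-0.91709) → ×s → (3.61542,-0.89714) → (3.62,-0.90)
v6: (5,2.5) → rotate → (4.53241,3.27219) → ×s → (4.43383,3.20102) → (4.43,3.20)
v7: (3.5,5) → rotate → (2.64958,5.49816) → ×s → (2.59195,5.37857) → (2.59,5.38)
v8: (-2,4) → rotate → (-2.61775,3.62593) → ×s → (-2.56082,3.54707) → (-2.56,3.55)

Cross-section at z=0.75: (-3.77,1.86) (-3.13,0.98) (0.63,-3.86) (2.24,-4.59) (3.62,-0.90) (4.43,3.20) (2.59,5.38) (-2.56,3.55)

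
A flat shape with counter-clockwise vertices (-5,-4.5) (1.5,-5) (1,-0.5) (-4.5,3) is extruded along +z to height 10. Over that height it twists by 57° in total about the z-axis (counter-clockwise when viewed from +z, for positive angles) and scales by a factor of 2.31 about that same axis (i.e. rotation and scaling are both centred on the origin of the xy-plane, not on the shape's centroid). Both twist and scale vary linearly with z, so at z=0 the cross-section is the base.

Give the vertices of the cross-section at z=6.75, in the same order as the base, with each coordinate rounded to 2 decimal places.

t = z/height = 6.75/10 = 0.675
s = 1 + (scale-1)·z/height = 1 + (2.31-1)·6.75/10 = 1.884250
θ = twist·z/height = 57°·6.75/10 = 38.4750° = 0.671515 rad
cos θ = 0.782880, sin θ = 0.622173 (intermediates below are computed at full precision and shown rounded to 5 d.p.)
v1: (-5,-4.5) → rotate → (-1.11462,-6.63382) → ×s → (-2.10022,-12.49978) → (-2.10,-12.50)
v2: (1.5,-5) → rotate → (4.28519,-2.98114) → ×s → (8.07436,-5.61721) → (8.07,-5.62)
v3: (1,-0.5) → rotate → (1.09397,0.23073) → ×s → (2.06131,0.43476) → (2.06,0.43)
v4: (-4.5,3) → rotate → (-5.38948,-0.45114) → ×s → (-10.15512,-0.85006) → (-10.16,-0.85)

Cross-section at z=6.75: (-2.10,-12.50) (8.07,-5.62) (2.06,0.43) (-10.16,-0.85)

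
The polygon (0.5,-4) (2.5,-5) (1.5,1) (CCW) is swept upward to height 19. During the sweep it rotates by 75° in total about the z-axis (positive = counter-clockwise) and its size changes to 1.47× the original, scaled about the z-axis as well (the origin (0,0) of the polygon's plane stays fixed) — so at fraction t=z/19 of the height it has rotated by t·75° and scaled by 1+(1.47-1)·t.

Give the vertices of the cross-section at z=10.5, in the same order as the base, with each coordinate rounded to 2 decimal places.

t = z/height = 10.5/19 = 0.552632
s = 1 + (scale-1)·z/height = 1 + (1.47-1)·10.5/19 = 1.259737
θ = twist·z/height = 75°·10.5/19 = 41.4474° = 0.723393 rad
cos θ = 0.749564, sin θ = 0.661932 (intermediates below are computed at full precision and shown rounded to 5 d.p.)
v1: (0.5,-4) → rotate → (3.02251,-2.66729) → ×s → (3.80757,-3.36008) → (3.81,-3.36)
v2: (2.5,-5) → rotate → (5.18357,-2.09299) → ×s → (6.52993,-2.63662) → (6.53,-2.64)
v3: (1.5,1) → rotate → (0.46241,1.74246) → ×s → (0.58252,2.19504) → (0.58,2.20)

Cross-section at z=10.5: (3.81,-3.36) (6.53,-2.64) (0.58,2.20)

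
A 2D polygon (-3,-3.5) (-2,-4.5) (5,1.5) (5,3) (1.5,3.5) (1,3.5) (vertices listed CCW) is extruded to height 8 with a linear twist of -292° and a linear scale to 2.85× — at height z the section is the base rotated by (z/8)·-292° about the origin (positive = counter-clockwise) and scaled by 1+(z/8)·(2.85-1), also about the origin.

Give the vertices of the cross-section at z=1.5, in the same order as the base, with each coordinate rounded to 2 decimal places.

Cross-section at z=1.5: (-6.18,0.58) (-6.50,-1.30) (5.54,-4.33) (7.19,-3.17) (5.02,1.07) (4.63,1.62)

t = z/height = 1.5/8 = 0.1875
s = 1 + (scale-1)·z/height = 1 + (2.85-1)·1.5/8 = 1.346875
θ = twist·z/height = -292°·1.5/8 = -54.7500° = -0.955568 rad
cos θ = 0.577145, sin θ = -0.816642 (intermediates below are computed at full precision and shown rounded to 5 d.p.)
v1: (-3,-3.5) → rotate → (-4.58968,0.42992) → ×s → (-6.18173,0.57904) → (-6.18,0.58)
v2: (-2,-4.5) → rotate → (-4.82918,-0.96387) → ×s → (-6.50430,-1.29821) → (-6.50,-1.30)
v3: (5,1.5) → rotate → (4.11069,-3.21749) → ×s → (5.53658,-4.33356) → (5.54,-4.33)
v4: (5,3) → rotate → (5.33565,-2.35177) → ×s → (7.18645,-3.16754) → (7.19,-3.17)
v5: (1.5,3.5) → rotate → (3.72396,0.79505) → ×s → (5.01571,1.07083) → (5.02,1.07)
v6: (1,3.5) → rotate → (3.43539,1.20337) → ×s → (4.62704,1.62078) → (4.63,1.62)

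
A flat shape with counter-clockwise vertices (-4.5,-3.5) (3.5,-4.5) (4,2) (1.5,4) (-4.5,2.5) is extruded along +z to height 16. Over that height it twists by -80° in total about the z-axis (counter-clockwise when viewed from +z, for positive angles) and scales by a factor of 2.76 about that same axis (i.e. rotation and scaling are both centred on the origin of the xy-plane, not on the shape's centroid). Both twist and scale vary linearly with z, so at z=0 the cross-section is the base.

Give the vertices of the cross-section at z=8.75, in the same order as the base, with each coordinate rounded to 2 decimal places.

t = z/height = 8.75/16 = 0.546875
s = 1 + (scale-1)·z/height = 1 + (2.76-1)·8.75/16 = 1.962500
θ = twist·z/height = -80°·8.75/16 = -43.7500° = -0.763582 rad
cos θ = 0.722364, sin θ = -0.691513 (intermediates below are computed at full precision and shown rounded to 5 d.p.)
v1: (-4.5,-3.5) → rotate → (-5.67093,0.58353) → ×s → (-11.12921,1.14519) → (-11.13,1.15)
v2: (3.5,-4.5) → rotate → (-0.58353,-5.67093) → ×s → (-1.14519,-11.12921) → (-1.15,-11.13)
v3: (4,2) → rotate → (4.27248,-1.32132) → ×s → (8.38475,-2.59310) → (8.38,-2.59)
v4: (1.5,4) → rotate → (3.84960,1.85219) → ×s → (7.55484,3.63492) → (7.55,3.63)
v5: (-4.5,2.5) → rotate → (-1.52186,4.91772) → ×s → (-2.98664,9.65102) → (-2.99,9.65)

Cross-section at z=8.75: (-11.13,1.15) (-1.15,-11.13) (8.38,-2.59) (7.55,3.63) (-2.99,9.65)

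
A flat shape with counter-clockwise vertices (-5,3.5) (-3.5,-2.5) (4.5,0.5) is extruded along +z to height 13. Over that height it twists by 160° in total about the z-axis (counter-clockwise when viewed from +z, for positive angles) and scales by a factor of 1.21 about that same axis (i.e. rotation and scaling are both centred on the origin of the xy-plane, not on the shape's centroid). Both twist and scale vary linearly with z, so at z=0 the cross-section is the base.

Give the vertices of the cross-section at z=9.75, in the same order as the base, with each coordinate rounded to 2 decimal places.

Cross-section at z=9.75: (-0.61,-7.04) (4.53,-2.06) (-3.11,4.22)

t = z/height = 9.75/13 = 0.75
s = 1 + (scale-1)·z/height = 1 + (1.21-1)·9.75/13 = 1.157500
θ = twist·z/height = 160°·9.75/13 = 120.0000° = 2.094395 rad
cos θ = -0.500000, sin θ = 0.866025 (intermediates below are computed at full precision and shown rounded to 5 d.p.)
v1: (-5,3.5) → rotate → (-0.53109,-6.08013) → ×s → (-0.61474,-7.03775) → (-0.61,-7.04)
v2: (-3.5,-2.5) → rotate → (3.91506,-1.78109) → ×s → (4.53169,-2.06161) → (4.53,-2.06)
v3: (4.5,0.5) → rotate → (-2.68301,3.64711) → ×s → (-3.10559,4.22153) → (-3.11,4.22)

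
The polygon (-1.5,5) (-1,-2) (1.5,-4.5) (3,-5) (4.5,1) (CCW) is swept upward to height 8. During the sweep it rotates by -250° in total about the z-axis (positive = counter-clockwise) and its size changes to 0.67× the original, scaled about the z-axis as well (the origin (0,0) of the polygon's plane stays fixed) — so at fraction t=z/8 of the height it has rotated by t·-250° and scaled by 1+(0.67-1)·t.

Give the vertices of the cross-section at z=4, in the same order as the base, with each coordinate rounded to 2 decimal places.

t = z/height = 4/8 = 0.5
s = 1 + (scale-1)·z/height = 1 + (0.67-1)·4/8 = 0.835000
θ = twist·z/height = -250°·4/8 = -125.0000° = -2.181662 rad
cos θ = -0.573576, sin θ = -0.819152 (intermediates below are computed at full precision and shown rounded to 5 d.p.)
v1: (-1.5,5) → rotate → (4.95612,-1.63915) → ×s → (4.13836,-1.36869) → (4.14,-1.37)
v2: (-1,-2) → rotate → (-1.06473,1.96630) → ×s → (-0.88905,1.64186) → (-0.89,1.64)
v3: (1.5,-4.5) → rotate → (-4.54655,1.35237) → ×s → (-3.79637,1.12923) → (-3.80,1.13)
v4: (3,-5) → rotate → (-5.81649,0.41043) → ×s → (-4.85677,0.34271) → (-4.86,0.34)
v5: (4.5,1) → rotate → (-1.76194,-4.25976) → ×s → (-1.47122,-3.55690) → (-1.47,-3.56)

Cross-section at z=4: (4.14,-1.37) (-0.89,1.64) (-3.80,1.13) (-4.86,0.34) (-1.47,-3.56)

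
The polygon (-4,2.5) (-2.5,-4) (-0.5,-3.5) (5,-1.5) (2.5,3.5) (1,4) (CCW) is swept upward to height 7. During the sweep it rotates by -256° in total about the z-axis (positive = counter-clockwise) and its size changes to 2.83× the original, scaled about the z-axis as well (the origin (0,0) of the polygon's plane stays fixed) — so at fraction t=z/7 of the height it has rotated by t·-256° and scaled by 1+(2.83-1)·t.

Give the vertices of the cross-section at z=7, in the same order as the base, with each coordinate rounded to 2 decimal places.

t = z/height = 7/7 = 1
s = 1 + (scale-1)·z/height = 1 + (2.83-1)·7/7 = 2.830000
θ = twist·z/height = -256°·7/7 = -256.0000° = -4.468043 rad
cos θ = -0.241922, sin θ = 0.970296 (intermediates below are computed at full precision and shown rounded to 5 d.p.)
v1: (-4,2.5) → rotate → (-1.45805,-4.48599) → ×s → (-4.12629,-12.69535) → (-4.13,-12.70)
v2: (-2.5,-4) → rotate → (4.48599,-1.45805) → ×s → (12.69535,-4.12629) → (12.70,-4.13)
v3: (-0.5,-3.5) → rotate → (3.51700,0.36158) → ×s → (9.95310,1.02327) → (9.95,1.02)
v4: (5,-1.5) → rotate → (0.24583,5.21436) → ×s → (0.69571,14.75664) → (0.70,14.76)
v5: (2.5,3.5) → rotate → (-4.00084,1.57901) → ×s → (-11.32238,4.46861) → (-11.32,4.47)
v6: (1,4) → rotate → (-4.12310,0.00261) → ×s → (-11.66839,0.00738) → (-11.67,0.01)

Cross-section at z=7: (-4.13,-12.70) (12.70,-4.13) (9.95,1.02) (0.70,14.76) (-11.32,4.47) (-11.67,0.01)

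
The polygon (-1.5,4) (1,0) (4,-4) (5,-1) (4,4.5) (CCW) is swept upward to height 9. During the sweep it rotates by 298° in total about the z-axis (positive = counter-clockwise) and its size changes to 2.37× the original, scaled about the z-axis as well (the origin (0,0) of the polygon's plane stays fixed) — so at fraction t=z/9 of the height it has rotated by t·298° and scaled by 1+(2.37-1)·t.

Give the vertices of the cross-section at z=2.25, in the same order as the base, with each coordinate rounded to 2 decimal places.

t = z/height = 2.25/9 = 0.25
s = 1 + (scale-1)·z/height = 1 + (2.37-1)·2.25/9 = 1.342500
θ = twist·z/height = 298°·2.25/9 = 74.5000° = 1.300270 rad
cos θ = 0.267238, sin θ = 0.963630 (intermediates below are computed at full precision and shown rounded to 5 d.p.)
v1: (-1.5,4) → rotate → (-4.25538,-0.37649) → ×s → (-5.71285,-0.50544) → (-5.71,-0.51)
v2: (1,0) → rotate → (0.26724,0.96363) → ×s → (0.35877,1.29367) → (0.36,1.29)
v3: (4,-4) → rotate → (4.92348,2.78557) → ×s → (6.60977,3.73963) → (6.61,3.74)
v4: (5,-1) → rotate → (2.29982,4.55091) → ×s → (3.08751,6.10960) → (3.09,6.11)
v5: (4,4.5) → rotate → (-3.26738,5.05709) → ×s → (-4.38646,6.78915) → (-4.39,6.79)

Cross-section at z=2.25: (-5.71,-0.51) (0.36,1.29) (6.61,3.74) (3.09,6.11) (-4.39,6.79)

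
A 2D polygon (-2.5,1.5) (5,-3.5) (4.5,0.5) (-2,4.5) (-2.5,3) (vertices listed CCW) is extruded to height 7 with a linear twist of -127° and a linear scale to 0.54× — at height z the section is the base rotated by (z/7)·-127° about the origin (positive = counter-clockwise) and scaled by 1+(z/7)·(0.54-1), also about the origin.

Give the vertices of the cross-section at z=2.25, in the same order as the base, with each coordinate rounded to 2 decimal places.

t = z/height = 2.25/7 = 0.321429
s = 1 + (scale-1)·z/height = 1 + (0.54-1)·2.25/7 = 0.852143
θ = twist·z/height = -127°·2.25/7 = -40.8214° = -0.712468 rad
cos θ = 0.756751, sin θ = -0.653704 (intermediates below are computed at full precision and shown rounded to 5 d.p.)
v1: (-2.5,1.5) → rotate → (-0.91132,2.76939) → ×s → (-0.77658,2.35991) → (-0.78,2.36)
v2: (5,-3.5) → rotate → (1.49579,-5.91715) → ×s → (1.27463,-5.04225) → (1.27,-5.04)
v3: (4.5,0.5) → rotate → (3.73223,-2.56329) → ×s → (3.18039,-2.18429) → (3.18,-2.18)
v4: (-2,4.5) → rotate → (1.42817,4.71279) → ×s → (1.21700,4.01597) → (1.22,4.02)
v5: (-2.5,3) → rotate → (0.06923,3.90451) → ×s → (0.05900,3.32720) → (0.06,3.33)

Cross-section at z=2.25: (-0.78,2.36) (1.27,-5.04) (3.18,-2.18) (1.22,4.02) (0.06,3.33)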